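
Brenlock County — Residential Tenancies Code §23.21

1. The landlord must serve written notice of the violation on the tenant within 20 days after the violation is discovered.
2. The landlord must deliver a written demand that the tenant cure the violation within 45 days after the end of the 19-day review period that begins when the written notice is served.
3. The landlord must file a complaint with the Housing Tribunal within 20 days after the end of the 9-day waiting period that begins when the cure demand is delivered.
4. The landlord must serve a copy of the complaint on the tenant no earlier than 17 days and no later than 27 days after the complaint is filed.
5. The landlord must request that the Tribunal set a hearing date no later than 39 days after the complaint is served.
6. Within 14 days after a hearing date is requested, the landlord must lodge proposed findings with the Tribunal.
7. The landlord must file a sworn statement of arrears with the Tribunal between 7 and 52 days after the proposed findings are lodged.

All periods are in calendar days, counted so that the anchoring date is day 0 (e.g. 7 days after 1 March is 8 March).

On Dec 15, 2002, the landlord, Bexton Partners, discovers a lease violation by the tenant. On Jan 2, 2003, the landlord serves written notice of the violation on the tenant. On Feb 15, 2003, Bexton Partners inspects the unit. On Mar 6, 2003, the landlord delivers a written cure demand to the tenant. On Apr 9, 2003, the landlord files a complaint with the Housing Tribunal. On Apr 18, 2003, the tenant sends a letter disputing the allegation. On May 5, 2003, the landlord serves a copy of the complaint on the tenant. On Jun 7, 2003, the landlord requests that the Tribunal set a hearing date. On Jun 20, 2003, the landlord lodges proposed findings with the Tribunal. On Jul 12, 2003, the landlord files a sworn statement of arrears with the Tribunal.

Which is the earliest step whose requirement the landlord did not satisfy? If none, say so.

Step 3

Step 1 — counting 20 days from Dec 15, 2002 (when the violation is discovered) gives a deadline of Jan 4, 2003; Jan 2, 2003 is within that limit.
Step 2 — counting 45 days from Jan 21, 2003 (end of the 19-day review period, which began when the written notice is served on Jan 2, 2003) gives a deadline of Mar 7, 2003; Mar 6, 2003 is within that limit.
Step 3 — counting 20 days from Mar 15, 2003 (end of the 9-day waiting period, which began when the cure demand is delivered on Mar 6, 2003) gives a deadline of Apr 4, 2003; done Apr 9, 2003 — 5 days late.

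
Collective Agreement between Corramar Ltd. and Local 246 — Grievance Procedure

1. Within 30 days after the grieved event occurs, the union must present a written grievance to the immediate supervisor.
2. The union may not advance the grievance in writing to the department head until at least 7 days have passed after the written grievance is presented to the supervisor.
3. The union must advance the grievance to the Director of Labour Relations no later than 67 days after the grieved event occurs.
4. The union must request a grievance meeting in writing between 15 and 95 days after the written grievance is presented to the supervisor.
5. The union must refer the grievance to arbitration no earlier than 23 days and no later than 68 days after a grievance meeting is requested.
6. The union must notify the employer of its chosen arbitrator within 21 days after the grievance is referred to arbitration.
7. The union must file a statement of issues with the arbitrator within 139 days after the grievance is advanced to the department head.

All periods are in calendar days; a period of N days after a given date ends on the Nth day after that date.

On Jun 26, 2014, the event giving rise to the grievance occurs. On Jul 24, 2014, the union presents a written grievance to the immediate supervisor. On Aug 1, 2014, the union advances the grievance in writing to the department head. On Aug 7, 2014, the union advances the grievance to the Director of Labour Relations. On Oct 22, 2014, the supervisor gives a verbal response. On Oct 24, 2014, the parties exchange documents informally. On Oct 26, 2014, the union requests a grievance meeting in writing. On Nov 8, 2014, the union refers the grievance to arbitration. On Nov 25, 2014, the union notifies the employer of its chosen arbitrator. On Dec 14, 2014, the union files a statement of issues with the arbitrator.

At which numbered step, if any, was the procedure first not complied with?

Step 1: 30 days after Jun 26, 2014 (when the grieved event occurs) is Jul 26, 2014; done Jul 24, 2014 — timely.
Step 2: the earliest permitted date is 7 days after Jul 24, 2014 (when the written grievance is presented to the supervisor), i.e. Jul 31, 2014; done Aug 1, 2014, after the minimum wait.
Step 3: 67 days after Jun 26, 2014 (when the grieved event occurs) is Sep 1, 2014; completed Aug 7, 2014, before the deadline.
Step 4: the window is 15–95 days after Jul 24, 2014 (when the written grievance is presented to the supervisor), so Aug 8, 2014 through Oct 27, 2014; Oct 26, 2014 falls inside that range.
Step 5: the window is 23–68 days after Oct 26, 2014 (when a grievance meeting is requested), so Nov 18, 2014 through Jan 2, 2015; Nov 8, 2014 is 10 days too early.
That is the first point of non-compliance.

Step 5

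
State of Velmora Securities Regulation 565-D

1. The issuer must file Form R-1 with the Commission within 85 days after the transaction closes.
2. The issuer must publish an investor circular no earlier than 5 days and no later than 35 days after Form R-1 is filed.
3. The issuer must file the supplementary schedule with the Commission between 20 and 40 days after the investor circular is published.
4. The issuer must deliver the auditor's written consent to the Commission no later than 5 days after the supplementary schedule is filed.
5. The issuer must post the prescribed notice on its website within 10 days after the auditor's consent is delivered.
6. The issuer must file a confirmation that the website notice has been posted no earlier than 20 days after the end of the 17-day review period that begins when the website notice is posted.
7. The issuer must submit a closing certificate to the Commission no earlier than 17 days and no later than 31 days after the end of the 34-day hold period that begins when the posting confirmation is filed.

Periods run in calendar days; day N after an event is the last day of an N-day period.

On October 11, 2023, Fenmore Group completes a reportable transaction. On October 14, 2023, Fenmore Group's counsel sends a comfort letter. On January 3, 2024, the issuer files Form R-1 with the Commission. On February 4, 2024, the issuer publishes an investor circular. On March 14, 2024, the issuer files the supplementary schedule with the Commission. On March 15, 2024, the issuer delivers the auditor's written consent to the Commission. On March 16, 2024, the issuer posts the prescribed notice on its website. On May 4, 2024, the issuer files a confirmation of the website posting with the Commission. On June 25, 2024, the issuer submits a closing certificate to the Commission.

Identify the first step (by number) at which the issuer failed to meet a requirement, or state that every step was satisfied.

None — every step was satisfied

Step 1 — counting 85 days from October 11, 2023 (when the transaction closes) gives a deadline of January 4, 2024; done January 3, 2024 — timely.
Step 2 — 5 and 35 days from January 3, 2024 (when Form R-1 is filed) are January 8, 2024 and February 7, 2024 respectively; done February 4, 2024, which is between those dates.
Step 3 — 20 and 40 days from February 4, 2024 (when the investor circular is published) are February 24, 2024 and March 15, 2024 respectively; done March 14, 2024, which is between those dates.
Step 4 — counting 5 days from March 14, 2024 (when the supplementary schedule is filed) gives a deadline of March 19, 2024; completed March 15, 2024, before the deadline.
Step 5 — counting 10 days from March 15, 2024 (when the auditor's consent is delivered) gives a deadline of March 25, 2024; done March 16, 2024 — timely.
Step 6 — must wait 20 days from April 2, 2024 (end of the 17-day review period, which began when the website notice is posted on March 16, 2024), so not before April 22, 2024; May 4, 2024 is on or after that date.
Step 7 — 17 and 31 days from June 7, 2024 (end of the 34-day hold period, which began when the posting confirmation is filed on May 4, 2024) are June 24, 2024 and July 8, 2024 respectively; done June 25, 2024, which is between those dates.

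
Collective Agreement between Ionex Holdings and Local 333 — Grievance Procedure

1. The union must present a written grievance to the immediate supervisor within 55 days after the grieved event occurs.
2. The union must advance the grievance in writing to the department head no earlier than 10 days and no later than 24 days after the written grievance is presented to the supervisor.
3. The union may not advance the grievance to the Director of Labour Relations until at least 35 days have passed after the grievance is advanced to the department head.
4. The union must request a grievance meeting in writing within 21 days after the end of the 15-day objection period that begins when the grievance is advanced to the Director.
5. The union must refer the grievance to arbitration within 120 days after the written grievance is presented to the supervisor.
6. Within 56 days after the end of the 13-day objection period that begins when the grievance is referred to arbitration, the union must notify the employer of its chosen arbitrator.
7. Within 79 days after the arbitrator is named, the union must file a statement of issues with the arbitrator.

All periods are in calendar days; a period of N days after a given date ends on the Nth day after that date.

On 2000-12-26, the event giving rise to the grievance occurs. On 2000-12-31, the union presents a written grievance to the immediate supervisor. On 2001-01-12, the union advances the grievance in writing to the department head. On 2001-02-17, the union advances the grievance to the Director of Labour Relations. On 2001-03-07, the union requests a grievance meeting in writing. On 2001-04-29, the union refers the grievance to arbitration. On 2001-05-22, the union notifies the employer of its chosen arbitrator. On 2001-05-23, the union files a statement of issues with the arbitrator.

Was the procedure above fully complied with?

Yes

Step 1 — counting 55 days from 2000-12-26 (when the grieved event occurs) gives a deadline of 2001-02-19; done 2000-12-31 — timely.
Step 2 — 10 and 24 days from 2000-12-31 (when the written grievance is presented to the supervisor) are 2001-01-10 and 2001-01-24 respectively; done 2001-01-12 — within the window.
Step 3 — must wait 35 days from 2001-01-12 (when the grievance is advanced to the department head), so not before 2001-02-16; 2001-02-17 is on or after that date.
Step 4 — counting 21 days from 2001-03-04 (end of the 15-day objection period, which began when the grievance is advanced to the Director on 2001-02-17) gives a deadline of 2001-03-25; completed 2001-03-07, before the deadline.
Step 5 — counting 120 days from 2000-12-31 (when the written grievance is presented to the supervisor) gives a deadline of 2001-04-30; 2001-04-29 is within that limit.
Step 6 — counting 56 days from 2001-05-12 (end of the 13-day objection period, which began when the grievance is referred to arbitration on 2001-04-29) gives a deadline of 2001-07-07; completed 2001-05-22, before the deadline.
Step 7 — counting 79 days from 2001-05-22 (when the arbitrator is named) gives a deadline of 2001-08-09; 2001-05-23 is within that limit.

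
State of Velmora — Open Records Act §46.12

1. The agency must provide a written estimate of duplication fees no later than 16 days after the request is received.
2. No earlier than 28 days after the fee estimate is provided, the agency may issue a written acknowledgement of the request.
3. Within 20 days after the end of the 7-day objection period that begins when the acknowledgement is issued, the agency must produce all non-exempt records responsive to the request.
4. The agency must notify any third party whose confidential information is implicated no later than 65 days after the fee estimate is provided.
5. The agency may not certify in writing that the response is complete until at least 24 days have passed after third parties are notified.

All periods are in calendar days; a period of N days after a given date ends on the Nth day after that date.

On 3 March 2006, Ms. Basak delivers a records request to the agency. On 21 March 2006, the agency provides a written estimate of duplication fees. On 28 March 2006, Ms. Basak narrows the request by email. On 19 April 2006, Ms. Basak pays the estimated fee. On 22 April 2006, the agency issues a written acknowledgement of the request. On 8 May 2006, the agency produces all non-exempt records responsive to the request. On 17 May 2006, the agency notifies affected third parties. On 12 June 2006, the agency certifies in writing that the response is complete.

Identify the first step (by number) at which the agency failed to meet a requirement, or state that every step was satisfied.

Step 1

Step 1: 16 days after 3 March 2006 (when the request is received) is 19 March 2006; done 21 March 2006 — 2 days late.
Later steps need not be reached.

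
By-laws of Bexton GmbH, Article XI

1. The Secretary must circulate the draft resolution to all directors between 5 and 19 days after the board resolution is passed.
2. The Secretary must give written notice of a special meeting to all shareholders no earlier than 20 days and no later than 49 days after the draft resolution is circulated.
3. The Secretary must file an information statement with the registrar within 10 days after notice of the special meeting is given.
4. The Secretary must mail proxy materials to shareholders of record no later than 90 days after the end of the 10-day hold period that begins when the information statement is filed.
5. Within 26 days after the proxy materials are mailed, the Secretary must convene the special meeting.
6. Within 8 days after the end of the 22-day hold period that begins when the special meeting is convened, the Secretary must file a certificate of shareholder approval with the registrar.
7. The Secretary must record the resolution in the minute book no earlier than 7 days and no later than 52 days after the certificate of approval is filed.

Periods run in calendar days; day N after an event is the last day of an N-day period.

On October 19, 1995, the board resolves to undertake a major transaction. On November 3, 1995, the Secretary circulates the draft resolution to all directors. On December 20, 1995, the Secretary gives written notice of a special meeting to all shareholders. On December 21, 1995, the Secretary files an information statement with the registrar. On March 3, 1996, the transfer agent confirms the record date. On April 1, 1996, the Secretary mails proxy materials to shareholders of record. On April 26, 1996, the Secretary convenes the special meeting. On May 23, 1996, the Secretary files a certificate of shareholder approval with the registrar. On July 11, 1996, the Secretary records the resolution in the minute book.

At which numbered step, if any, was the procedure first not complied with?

Step 4

Step 1: the window is 5–19 days after October 19, 1995 (when the board resolution is passed), so October 24, 1995 through November 7, 1995; done November 3, 1995, which is between those dates.
Step 2: the window is 20–49 days after November 3, 1995 (when the draft resolution is circulated), so November 23, 1995 through December 22, 1995; done December 20, 1995 — within the window.
Step 3: 10 days after December 20, 1995 (when notice of the special meeting is given) is December 30, 1995; completed December 21, 1995, before the deadline.
Step 4: 90 days after December 31, 1995 (end of the 10-day hold period, which began when the information statement is filed on December 21, 1995) is March 30, 1996; April 1, 1996 misses that deadline by 2 days.
No need to go further; step 4 was not satisfied.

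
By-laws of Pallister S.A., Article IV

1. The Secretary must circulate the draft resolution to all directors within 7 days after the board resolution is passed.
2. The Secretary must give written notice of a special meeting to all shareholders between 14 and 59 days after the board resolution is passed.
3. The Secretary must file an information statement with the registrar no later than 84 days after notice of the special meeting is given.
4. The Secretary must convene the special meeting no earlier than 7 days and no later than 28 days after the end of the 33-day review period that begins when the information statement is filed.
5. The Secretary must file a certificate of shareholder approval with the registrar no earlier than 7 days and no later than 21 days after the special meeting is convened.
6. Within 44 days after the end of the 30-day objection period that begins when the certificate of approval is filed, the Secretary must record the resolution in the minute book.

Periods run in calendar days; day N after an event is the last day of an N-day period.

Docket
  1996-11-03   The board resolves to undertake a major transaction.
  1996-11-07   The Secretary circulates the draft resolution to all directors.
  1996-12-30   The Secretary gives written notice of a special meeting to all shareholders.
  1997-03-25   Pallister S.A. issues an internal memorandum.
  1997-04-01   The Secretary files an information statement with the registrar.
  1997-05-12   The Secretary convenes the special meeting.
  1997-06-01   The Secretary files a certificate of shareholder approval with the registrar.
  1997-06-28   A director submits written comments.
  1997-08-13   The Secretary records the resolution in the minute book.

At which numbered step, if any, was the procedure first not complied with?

(1) due by 1996-11-03 + 7 days = 1996-11-10; done 1996-11-07 — timely.
(2) the permitted window runs from 1996-11-03 + 14 = 1996-11-17 to 1996-11-03 + 59 = 1997-01-01; done 1996-12-30 — within the window.
(3) due by 1996-12-30 + 84 days = 1997-03-24; 1997-04-01 misses that deadline by 8 days.

Step 3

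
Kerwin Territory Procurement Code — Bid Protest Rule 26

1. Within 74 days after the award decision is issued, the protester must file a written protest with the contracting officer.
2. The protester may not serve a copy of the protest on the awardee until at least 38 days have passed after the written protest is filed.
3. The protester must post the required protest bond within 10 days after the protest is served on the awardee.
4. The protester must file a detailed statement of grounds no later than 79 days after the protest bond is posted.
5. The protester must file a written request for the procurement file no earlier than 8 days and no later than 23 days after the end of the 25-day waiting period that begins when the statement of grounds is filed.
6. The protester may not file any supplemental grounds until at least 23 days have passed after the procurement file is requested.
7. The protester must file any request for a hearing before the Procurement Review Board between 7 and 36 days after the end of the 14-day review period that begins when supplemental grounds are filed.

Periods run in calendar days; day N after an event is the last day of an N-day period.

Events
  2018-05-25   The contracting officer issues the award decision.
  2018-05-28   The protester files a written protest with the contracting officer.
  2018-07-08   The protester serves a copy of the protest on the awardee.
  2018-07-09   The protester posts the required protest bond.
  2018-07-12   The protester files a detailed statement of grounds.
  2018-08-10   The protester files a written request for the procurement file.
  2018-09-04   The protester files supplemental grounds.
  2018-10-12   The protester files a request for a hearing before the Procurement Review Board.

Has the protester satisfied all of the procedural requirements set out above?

No

Step 1 — counting 74 days from 2018-05-25 (when the award decision is issued) gives a deadline of 2018-08-07; completed 2018-05-28, before the deadline.
Step 2 — must wait 38 days from 2018-05-28 (when the written protest is filed), so not before 2018-07-05; 2018-07-08 is on or after that date.
Step 3 — counting 10 days from 2018-07-08 (when the protest is served on the awardee) gives a deadline of 2018-07-18; 2018-07-09 is within that limit.
Step 4 — counting 79 days from 2018-07-09 (when the protest bond is posted) gives a deadline of 2018-09-26; 2018-07-12 is within that limit.
Step 5 — 8 and 23 days from 2018-08-06 (end of the 25-day waiting period, which began when the statement of grounds is filed on 2018-07-12) are 2018-08-14 and 2018-08-29 respectively; done 2018-08-10 — 4 days before the window opened.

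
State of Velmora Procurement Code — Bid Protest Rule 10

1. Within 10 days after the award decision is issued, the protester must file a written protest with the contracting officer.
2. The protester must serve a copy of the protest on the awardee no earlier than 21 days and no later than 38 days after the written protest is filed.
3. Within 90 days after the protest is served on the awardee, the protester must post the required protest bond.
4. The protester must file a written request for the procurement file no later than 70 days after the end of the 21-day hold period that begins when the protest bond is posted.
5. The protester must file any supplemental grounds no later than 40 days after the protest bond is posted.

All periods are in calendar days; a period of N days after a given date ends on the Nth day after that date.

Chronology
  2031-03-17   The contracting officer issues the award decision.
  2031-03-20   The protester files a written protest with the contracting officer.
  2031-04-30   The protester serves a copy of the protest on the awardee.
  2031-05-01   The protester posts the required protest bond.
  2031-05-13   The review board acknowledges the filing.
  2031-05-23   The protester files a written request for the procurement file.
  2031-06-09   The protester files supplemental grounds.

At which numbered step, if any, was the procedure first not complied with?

(1) due by 2031-03-17 + 10 days = 2031-03-27; completed 2031-03-20, before the deadline.
(2) the permitted window runs from 2031-03-20 + 21 = 2031-04-10 to 2031-03-20 + 38 = 2031-04-27; done 2031-04-30 — 3 days after the window closed.

Step 2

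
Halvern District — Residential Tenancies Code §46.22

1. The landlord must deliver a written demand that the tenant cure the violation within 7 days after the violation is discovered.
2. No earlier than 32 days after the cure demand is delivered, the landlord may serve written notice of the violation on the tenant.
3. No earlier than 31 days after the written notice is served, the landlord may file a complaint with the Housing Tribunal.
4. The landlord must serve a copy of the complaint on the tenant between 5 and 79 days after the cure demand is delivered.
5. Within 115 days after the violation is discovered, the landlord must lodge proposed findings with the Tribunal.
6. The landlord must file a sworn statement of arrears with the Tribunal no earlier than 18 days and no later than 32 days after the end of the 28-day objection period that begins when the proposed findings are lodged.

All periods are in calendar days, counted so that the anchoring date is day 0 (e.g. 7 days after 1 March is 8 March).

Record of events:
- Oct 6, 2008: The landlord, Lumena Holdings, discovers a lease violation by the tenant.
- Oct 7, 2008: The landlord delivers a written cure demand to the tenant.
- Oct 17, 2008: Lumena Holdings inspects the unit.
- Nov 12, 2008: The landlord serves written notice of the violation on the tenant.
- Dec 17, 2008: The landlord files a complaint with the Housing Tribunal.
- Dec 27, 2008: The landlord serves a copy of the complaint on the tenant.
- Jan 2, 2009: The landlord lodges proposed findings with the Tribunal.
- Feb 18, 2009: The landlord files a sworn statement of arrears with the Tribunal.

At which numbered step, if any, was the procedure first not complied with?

Step 4

Step 1 — counting 7 days from Oct 6, 2008 (when the violation is discovered) gives a deadline of Oct 13, 2008; completed Oct 7, 2008, before the deadline.
Step 2 — must wait 32 days from Oct 7, 2008 (when the cure demand is delivered), so not before Nov 8, 2008; Nov 12, 2008 is on or after that date.
Step 3 — must wait 31 days from Nov 12, 2008 (when the written notice is served), so not before Dec 13, 2008; Dec 17, 2008 is on or after that date.
Step 4 — 5 and 79 days from Oct 7, 2008 (when the cure demand is delivered) are Oct 12, 2008 and Dec 25, 2008 respectively; done Dec 27, 2008 — 2 days after the window closed.
The procedure was therefore not followed at step 4.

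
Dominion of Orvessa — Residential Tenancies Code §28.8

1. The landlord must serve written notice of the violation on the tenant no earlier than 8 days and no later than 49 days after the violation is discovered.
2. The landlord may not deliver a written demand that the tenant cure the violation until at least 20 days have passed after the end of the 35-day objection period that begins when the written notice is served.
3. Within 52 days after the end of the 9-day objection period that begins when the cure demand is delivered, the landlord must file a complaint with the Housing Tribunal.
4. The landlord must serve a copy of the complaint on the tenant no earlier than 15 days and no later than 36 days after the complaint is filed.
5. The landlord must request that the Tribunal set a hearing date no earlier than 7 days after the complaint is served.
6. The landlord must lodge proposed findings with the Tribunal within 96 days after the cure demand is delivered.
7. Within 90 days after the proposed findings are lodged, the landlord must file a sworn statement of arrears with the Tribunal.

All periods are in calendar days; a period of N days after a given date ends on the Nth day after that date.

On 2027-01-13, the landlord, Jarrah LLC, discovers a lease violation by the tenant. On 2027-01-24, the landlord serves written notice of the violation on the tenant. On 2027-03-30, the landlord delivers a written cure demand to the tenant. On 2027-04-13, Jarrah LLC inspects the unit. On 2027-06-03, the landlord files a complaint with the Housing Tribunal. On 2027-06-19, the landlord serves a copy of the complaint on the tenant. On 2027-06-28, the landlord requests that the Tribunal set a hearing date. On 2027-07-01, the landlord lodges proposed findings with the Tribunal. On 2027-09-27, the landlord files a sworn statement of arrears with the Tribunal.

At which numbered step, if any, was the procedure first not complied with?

Step 3

(1) the permitted window runs from 2027-01-13 + 8 = 2027-01-21 to 2027-01-13 + 49 = 2027-03-03; 2027-01-24 falls inside that range.
(2) permitted from 2027-02-28 + 20 days = 2027-03-20 onward; done 2027-03-30 — permitted.
(3) due by 2027-04-08 + 52 days = 2027-05-30; done 2027-06-03 — 4 days late.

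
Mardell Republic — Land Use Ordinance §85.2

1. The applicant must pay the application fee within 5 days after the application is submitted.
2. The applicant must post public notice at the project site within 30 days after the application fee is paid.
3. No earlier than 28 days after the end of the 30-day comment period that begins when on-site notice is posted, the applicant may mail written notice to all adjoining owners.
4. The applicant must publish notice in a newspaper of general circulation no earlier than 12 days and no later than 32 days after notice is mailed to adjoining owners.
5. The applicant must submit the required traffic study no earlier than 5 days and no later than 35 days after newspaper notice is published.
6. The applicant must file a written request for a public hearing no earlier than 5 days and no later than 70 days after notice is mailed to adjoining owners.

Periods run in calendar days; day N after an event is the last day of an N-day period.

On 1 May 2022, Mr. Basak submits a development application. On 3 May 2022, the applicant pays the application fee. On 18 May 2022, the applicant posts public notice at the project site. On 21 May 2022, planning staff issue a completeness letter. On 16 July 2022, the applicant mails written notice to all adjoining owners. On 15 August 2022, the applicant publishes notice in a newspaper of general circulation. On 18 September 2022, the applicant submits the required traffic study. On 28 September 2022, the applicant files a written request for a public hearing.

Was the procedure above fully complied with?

No

Step 1 — counting 5 days from 1 May 2022 (when the application is submitted) gives a deadline of 6 May 2022; completed 3 May 2022, before the deadline.
Step 2 — counting 30 days from 3 May 2022 (when the application fee is paid) gives a deadline of 2 June 2022; completed 18 May 2022, before the deadline.
Step 3 — must wait 28 days from 17 June 2022 (end of the 30-day comment period, which began when on-site notice is posted on 18 May 2022), so not before 15 July 2022; done 16 July 2022 — permitted.
Step 4 — 12 and 32 days from 16 July 2022 (when notice is mailed to adjoining owners) are 28 July 2022 and 17 August 2022 respectively; done 15 August 2022 — within the window.
Step 5 — 5 and 35 days from 15 August 2022 (when newspaper notice is published) are 20 August 2022 and 19 September 2022 respectively; done 18 September 2022 — within the window.
Step 6 — 5 and 70 days from 16 July 2022 (when notice is mailed to adjoining owners) are 21 July 2022 and 24 September 2022 respectively; 28 September 2022 is 4 days past the end of the window.
No need to go further; step 6 was not satisfied.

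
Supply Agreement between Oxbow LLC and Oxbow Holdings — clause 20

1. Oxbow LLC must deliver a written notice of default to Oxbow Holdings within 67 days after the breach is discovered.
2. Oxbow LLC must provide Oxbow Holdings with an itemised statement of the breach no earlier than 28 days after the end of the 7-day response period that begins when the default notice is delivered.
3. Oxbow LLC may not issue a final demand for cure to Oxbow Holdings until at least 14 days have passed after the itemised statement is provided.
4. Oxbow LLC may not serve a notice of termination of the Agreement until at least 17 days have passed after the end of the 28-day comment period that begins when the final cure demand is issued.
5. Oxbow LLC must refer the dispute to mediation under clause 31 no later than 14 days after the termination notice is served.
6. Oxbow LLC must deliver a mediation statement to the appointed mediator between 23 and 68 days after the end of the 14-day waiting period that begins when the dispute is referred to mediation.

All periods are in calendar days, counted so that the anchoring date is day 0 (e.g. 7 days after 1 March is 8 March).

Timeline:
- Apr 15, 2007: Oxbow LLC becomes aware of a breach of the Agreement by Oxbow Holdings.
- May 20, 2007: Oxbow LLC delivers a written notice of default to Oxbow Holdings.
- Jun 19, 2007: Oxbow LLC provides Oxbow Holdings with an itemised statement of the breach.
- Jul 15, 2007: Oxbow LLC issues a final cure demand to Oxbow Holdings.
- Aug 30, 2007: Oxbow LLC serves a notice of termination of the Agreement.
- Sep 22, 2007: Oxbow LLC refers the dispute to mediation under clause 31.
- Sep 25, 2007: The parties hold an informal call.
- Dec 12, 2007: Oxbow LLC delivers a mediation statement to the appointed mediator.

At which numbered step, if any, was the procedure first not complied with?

Step 2

Step 1: 67 days after Apr 15, 2007 (when the breach is discovered) is Jun 21, 2007; completed May 20, 2007, before the deadline.
Step 2: the earliest permitted date is 28 days after May 27, 2007 (end of the 7-day response period, which began when the default notice is delivered on May 20, 2007), i.e. Jun 24, 2007; done Jun 19, 2007 — 5 days too early.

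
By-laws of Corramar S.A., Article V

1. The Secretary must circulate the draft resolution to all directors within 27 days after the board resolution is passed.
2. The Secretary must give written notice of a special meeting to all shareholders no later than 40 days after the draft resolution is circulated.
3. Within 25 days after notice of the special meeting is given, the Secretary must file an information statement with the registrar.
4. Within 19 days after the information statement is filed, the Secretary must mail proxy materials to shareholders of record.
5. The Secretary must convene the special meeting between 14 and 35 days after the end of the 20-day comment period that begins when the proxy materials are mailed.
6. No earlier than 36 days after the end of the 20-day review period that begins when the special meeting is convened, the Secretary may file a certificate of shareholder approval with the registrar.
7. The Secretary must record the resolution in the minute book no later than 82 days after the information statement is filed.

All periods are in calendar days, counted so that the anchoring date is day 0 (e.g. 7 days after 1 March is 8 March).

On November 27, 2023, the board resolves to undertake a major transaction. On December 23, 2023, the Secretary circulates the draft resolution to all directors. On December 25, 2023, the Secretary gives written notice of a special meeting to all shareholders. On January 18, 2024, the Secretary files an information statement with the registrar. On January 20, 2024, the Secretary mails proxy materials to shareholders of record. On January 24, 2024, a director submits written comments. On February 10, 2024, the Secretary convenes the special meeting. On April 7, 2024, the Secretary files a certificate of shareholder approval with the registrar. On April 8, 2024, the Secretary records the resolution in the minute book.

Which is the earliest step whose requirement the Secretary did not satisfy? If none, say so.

(1) due by November 27, 2023 + 27 days = December 24, 2023; done December 23, 2023 — timely.
(2) due by December 23, 2023 + 40 days = February 1, 2024; December 25, 2023 is within that limit.
(3) due by December 25, 2023 + 25 days = January 19, 2024; January 18, 2024 is within that limit.
(4) due by January 18, 2024 + 19 days = February 6, 2024; done January 20, 2024 — timely.
(5) the permitted window runs from February 9, 2024 + 14 = February 23, 2024 to February 9, 2024 + 35 = March 15, 2024; done February 10, 2024 — 13 days before the window opened.
Later steps need not be reached.

Step 5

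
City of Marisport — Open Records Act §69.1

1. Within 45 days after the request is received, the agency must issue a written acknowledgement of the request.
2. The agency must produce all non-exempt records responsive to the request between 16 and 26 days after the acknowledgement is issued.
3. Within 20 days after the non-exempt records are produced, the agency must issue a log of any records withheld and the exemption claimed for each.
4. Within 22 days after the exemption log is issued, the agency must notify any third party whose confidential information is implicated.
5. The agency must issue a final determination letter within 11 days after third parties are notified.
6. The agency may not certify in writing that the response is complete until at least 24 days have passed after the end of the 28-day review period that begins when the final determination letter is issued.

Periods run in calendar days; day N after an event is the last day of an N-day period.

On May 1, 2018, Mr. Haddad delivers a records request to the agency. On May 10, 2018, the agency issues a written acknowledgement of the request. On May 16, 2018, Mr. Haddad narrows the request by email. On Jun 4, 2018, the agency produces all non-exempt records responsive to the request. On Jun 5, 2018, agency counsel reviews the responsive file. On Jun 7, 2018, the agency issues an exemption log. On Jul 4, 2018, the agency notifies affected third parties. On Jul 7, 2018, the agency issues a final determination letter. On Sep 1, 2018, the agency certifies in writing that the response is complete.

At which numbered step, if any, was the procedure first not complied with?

Step 1: 45 days after May 1, 2018 (when the request is received) is Jun 15, 2018; done May 10, 2018 — timely.
Step 2: the window is 16–26 days after May 10, 2018 (when the acknowledgement is issued), so May 26, 2018 through Jun 5, 2018; done Jun 4, 2018 — within the window.
Step 3: 20 days after Jun 4, 2018 (when the non-exempt records are produced) is Jun 24, 2018; completed Jun 7, 2018, before the deadline.
Step 4: 22 days after Jun 7, 2018 (when the exemption log is issued) is Jun 29, 2018; not done until Jul 4, 2018, 5 days after the deadline.
The analysis stops there.

Step 4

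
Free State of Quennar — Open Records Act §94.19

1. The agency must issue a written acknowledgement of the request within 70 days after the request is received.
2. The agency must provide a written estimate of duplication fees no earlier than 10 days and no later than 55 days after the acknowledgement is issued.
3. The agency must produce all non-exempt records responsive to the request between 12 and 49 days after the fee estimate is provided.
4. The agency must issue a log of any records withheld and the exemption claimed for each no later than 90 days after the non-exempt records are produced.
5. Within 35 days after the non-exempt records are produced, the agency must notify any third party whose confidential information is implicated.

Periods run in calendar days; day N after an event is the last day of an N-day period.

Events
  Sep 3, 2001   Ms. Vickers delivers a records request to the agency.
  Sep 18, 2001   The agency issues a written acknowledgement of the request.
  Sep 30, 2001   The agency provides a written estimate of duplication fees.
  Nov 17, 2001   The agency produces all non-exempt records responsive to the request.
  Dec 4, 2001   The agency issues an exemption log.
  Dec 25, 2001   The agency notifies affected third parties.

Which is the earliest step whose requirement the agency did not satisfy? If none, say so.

Step 5

Step 1 — counting 70 days from Sep 3, 2001 (when the request is received) gives a deadline of Nov 12, 2001; Sep 18, 2001 is within that limit.
Step 2 — 10 and 55 days from Sep 18, 2001 (when the acknowledgement is issued) are Sep 28, 2001 and Nov 12, 2001 respectively; done Sep 30, 2001, which is between those dates.
Step 3 — 12 and 49 days from Sep 30, 2001 (when the fee estimate is provided) are Oct 12, 2001 and Nov 18, 2001 respectively; Nov 17, 2001 falls inside that range.
Step 4 — counting 90 days from Nov 17, 2001 (when the non-exempt records are produced) gives a deadline of Feb 15, 2002; Dec 4, 2001 is within that limit.
Step 5 — counting 35 days from Nov 17, 2001 (when the non-exempt records are produced) gives a deadline of Dec 22, 2001; done Dec 25, 2001 — 3 days late.
That is the first point of non-compliance.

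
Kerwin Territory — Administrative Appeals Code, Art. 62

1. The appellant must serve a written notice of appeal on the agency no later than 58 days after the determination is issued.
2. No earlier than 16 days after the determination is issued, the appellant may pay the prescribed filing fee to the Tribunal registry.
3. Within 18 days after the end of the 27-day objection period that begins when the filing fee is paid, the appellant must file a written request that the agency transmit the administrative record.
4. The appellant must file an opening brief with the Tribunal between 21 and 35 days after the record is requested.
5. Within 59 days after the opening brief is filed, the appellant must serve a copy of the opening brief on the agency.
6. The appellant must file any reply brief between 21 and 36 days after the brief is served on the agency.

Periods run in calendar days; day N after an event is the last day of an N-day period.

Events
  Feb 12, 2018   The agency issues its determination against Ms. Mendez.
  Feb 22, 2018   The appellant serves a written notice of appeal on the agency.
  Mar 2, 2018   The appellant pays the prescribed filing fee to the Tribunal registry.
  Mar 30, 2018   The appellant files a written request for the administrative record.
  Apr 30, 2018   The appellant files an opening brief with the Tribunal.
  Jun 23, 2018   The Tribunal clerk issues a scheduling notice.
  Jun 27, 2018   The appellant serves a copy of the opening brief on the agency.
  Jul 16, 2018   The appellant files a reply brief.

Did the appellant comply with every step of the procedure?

No

Step 1: 58 days after Feb 12, 2018 (when the determination is issued) is Apr 11, 2018; done Feb 22, 2018 — timely.
Step 2: the earliest permitted date is 16 days after Feb 12, 2018 (when the determination is issued), i.e. Feb 28, 2018; Mar 2, 2018 is on or after that date.
Step 3: 18 days after Mar 29, 2018 (end of the 27-day objection period, which began when the filing fee is paid on Mar 2, 2018) is Apr 16, 2018; Mar 30, 2018 is within that limit.
Step 4: the window is 21–35 days after Mar 30, 2018 (when the record is requested), so Apr 20, 2018 through May 4, 2018; Apr 30, 2018 falls inside that range.
Step 5: 59 days after Apr 30, 2018 (when the opening brief is filed) is Jun 28, 2018; Jun 27, 2018 is within that limit.
Step 6: the window is 21–36 days after Jun 27, 2018 (when the brief is served on the agency), so Jul 18, 2018 through Aug 2, 2018; Jul 16, 2018 is 2 days too early.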